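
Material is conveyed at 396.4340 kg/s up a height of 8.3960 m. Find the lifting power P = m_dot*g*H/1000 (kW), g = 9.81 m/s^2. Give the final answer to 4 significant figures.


P = 396.4340 * 9.81 * 8.3960 / 1000
P = 32.65 kW


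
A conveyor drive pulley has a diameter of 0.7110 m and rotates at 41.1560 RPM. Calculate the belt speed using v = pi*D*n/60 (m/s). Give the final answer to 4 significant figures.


v = pi * 0.7110 * 41.1560 / 60
v = 1.532 m/s


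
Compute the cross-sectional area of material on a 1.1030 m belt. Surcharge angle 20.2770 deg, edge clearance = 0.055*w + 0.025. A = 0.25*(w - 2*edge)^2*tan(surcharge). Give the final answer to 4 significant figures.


edge = 0.055*1.1030 + 0.025 = 0.085665 m
ew = 1.1030 - 2*0.085665 = 0.93167 m
A = 0.25 * 0.93167^2 * tan(20.2770 deg)
A = 0.08017 m^2


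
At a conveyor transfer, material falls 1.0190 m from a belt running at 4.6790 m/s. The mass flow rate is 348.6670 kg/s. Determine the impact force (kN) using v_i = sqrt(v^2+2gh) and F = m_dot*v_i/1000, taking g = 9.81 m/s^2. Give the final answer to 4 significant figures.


v_i = sqrt(4.6790^2 + 2*9.81*1.0190) = 6.47193 m/s
F = 348.6670 * 6.47193 / 1000
F = 2.257 kN


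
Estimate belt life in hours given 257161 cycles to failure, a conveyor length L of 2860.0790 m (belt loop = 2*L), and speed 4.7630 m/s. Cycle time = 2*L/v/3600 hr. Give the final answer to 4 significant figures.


cycle_time = 2 * 2860.0790 / 4.7630 / 3600 = 0.333599 hr
life = 257161 * 0.333599 = 85790 hours


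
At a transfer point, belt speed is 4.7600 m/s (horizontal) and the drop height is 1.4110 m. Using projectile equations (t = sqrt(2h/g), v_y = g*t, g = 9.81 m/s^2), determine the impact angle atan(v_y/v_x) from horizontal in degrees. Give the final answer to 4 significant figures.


t = sqrt(2*1.4110/9.81) = 0.536345 s
v_y = 9.81 * 0.536345 = 5.26154 m/s
angle = atan(5.26154 / 4.7600) = 47.87 deg


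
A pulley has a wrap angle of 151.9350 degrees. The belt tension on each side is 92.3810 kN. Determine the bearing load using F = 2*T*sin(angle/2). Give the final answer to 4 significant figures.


F = 2 * 92.3810 * sin(151.9350/2 deg)
F = 179.2 kN


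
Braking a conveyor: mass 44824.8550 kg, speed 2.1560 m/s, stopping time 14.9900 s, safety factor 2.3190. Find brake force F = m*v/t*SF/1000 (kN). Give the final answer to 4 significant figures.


F = 44824.8550 * 2.1560 / 14.9900 * 2.3190 / 1000
F = 14.95 kN


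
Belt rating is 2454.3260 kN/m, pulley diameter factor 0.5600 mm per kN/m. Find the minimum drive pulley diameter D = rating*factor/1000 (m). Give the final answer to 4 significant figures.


D = 2454.3260 * 0.5600 / 1000
D = 1.374 m


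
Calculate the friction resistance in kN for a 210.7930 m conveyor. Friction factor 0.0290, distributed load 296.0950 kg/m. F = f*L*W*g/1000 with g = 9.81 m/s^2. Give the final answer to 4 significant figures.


F = 0.0290 * 210.7930 * 296.0950 * 9.81 / 1000
F = 17.76 kN


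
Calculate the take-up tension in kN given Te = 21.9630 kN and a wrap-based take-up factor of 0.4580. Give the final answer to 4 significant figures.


T_tu = 21.9630 * 0.4580
T_tu = 10.06 kN


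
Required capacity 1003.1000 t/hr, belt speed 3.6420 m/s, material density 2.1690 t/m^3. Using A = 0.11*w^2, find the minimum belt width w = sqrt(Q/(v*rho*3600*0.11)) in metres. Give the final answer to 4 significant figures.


A_req = 1003.1000 / (3.6420 * 2.1690 * 3600) = 0.035273 m^2
w = sqrt(0.035273 / 0.11)
w = 0.5663 m


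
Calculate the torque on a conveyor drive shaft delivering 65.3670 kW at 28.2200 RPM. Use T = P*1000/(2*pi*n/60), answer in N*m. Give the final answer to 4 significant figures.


omega = 2*pi*28.2200/60 = 2.95519 rad/s
T = 65.3670*1000 / 2.95519
T = 22120 N*m


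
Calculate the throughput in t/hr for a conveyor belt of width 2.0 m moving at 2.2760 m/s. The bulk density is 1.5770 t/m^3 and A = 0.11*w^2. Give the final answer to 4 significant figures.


A = 0.11 * 2.0^2 = 0.44 m^2
C = 0.44 * 2.2760 * 1.5770 * 3600
C = 5685 t/hr


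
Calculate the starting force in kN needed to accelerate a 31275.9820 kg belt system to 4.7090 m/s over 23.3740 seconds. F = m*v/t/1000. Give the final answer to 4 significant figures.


F = 31275.9820 * 4.7090 / 23.3740 / 1000
F = 6.301 kN


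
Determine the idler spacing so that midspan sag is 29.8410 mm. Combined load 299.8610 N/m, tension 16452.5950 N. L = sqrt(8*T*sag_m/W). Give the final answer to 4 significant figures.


sag = 29.8410/1000 = 0.029841 m
L = sqrt(8 * 16452.5950 * 0.029841 / 299.8610)
L = 3.619 m


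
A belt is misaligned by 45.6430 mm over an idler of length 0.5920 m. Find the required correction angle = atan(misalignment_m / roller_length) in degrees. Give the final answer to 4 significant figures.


misalign_m = 45.6430 / 1000 = 0.045643 m
angle = atan(0.045643 / 0.5920)
angle = 4.409 deg


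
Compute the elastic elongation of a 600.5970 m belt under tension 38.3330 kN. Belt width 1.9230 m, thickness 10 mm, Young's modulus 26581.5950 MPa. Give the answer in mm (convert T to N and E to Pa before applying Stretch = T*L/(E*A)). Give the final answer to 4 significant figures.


A = 1.9230 * 0.01 = 0.01923 m^2
Stretch = 38.3330*1000 * 600.5970 / (26581.5950e6 * 0.01923) * 1000
Stretch = 45.04 mm


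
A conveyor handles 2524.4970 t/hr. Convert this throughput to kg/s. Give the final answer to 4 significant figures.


m_dot = 2524.4970 * 1000 / 3600
m_dot = 701.2 kg/s


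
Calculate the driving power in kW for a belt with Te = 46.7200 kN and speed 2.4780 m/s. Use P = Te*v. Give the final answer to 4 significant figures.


P = Te * v = 46.7200 * 2.4780
P = 115.8 kW


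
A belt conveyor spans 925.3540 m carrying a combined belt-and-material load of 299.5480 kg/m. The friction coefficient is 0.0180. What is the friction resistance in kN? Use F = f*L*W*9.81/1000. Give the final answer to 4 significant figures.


F = 0.0180 * 925.3540 * 299.5480 * 9.81 / 1000
F = 48.95 kN


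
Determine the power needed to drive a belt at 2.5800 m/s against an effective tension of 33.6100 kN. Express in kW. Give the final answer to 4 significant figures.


P = Te * v = 33.6100 * 2.5800
P = 86.71 kW


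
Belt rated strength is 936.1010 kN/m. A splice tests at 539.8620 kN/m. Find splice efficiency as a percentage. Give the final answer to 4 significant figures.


Eff = 539.8620 / 936.1010 * 100
Eff = 57.67 %


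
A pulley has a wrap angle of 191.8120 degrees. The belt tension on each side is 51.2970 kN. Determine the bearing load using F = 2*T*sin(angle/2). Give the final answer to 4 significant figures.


F = 2 * 51.2970 * sin(191.8120/2 deg)
F = 102.0 kN


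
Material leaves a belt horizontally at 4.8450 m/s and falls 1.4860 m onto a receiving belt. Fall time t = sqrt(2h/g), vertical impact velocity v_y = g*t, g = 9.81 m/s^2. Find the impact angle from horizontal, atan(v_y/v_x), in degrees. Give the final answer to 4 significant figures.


t = sqrt(2*1.4860/9.81) = 0.550415 s
v_y = 9.81 * 0.550415 = 5.39957 m/s
angle = atan(5.39957 / 4.8450) = 48.10 deg


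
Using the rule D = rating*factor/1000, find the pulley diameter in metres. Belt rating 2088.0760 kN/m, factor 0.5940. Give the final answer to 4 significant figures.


D = 2088.0760 * 0.5940 / 1000
D = 1.240 m


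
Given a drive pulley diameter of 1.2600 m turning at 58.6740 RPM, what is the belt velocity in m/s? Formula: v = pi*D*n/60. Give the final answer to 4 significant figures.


v = pi * 1.2600 * 58.6740 / 60
v = 3.871 m/s


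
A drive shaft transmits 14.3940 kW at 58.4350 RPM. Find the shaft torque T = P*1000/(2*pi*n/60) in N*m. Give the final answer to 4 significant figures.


omega = 2*pi*58.4350/60 = 6.1193 rad/s
T = 14.3940*1000 / 6.1193
T = 2352 N*m


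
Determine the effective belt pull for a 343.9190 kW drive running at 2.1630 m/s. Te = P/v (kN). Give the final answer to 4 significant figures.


Te = P / v = 343.9190 / 2.1630
Te = 159.0 kN


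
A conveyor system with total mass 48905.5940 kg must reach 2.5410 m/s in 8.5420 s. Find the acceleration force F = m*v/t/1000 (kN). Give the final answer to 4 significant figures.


F = 48905.5940 * 2.5410 / 8.5420 / 1000
F = 14.55 kN


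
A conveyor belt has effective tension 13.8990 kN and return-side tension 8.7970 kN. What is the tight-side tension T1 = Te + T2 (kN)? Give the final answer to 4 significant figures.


T1 = Te + T2 = 13.8990 + 8.7970
T1 = 22.70 kN


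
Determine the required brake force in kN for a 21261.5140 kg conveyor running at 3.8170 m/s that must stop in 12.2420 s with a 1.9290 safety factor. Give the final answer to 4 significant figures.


F = 21261.5140 * 3.8170 / 12.2420 * 1.9290 / 1000
F = 12.79 kN


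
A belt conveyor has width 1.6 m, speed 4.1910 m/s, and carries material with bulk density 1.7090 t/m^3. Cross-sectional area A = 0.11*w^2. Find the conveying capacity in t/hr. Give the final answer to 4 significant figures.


A = 0.11 * 1.6^2 = 0.2816 m^2
C = 0.2816 * 4.1910 * 1.7090 * 3600
C = 7261 t/hr


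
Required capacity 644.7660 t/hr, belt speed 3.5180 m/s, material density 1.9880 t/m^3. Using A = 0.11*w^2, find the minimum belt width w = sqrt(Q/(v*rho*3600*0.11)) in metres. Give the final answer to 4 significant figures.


A_req = 644.7660 / (3.5180 * 1.9880 * 3600) = 0.0256087 m^2
w = sqrt(0.0256087 / 0.11)
w = 0.4825 m


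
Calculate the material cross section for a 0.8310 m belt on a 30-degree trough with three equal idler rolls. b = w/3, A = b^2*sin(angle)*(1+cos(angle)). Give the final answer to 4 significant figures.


b = 0.8310/3 = 0.277 m
A = 0.277^2 * sin(30 deg) * (1 + cos(30 deg))
A = 0.07159 m^2


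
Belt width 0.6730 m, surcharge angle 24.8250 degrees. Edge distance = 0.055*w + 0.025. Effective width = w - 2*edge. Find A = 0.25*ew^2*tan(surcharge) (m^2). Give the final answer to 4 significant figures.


edge = 0.055*0.6730 + 0.025 = 0.062015 m
ew = 0.6730 - 2*0.062015 = 0.54897 m
A = 0.25 * 0.54897^2 * tan(24.8250 deg)
A = 0.03485 m^2


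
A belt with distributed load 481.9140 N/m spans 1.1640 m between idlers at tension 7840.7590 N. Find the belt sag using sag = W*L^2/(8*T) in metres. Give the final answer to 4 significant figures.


sag = 481.9140 * 1.1640^2 / (8 * 7840.7590)
sag = 0.01041 m


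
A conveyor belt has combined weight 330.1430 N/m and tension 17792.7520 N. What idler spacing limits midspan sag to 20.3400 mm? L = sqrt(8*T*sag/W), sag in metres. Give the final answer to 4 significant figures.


sag = 20.3400/1000 = 0.020340 m
L = sqrt(8 * 17792.7520 * 0.020340 / 330.1430)
L = 2.961 m


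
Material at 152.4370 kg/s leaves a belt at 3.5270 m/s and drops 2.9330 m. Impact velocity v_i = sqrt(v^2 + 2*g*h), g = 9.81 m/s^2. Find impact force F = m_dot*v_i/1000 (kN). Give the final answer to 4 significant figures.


v_i = sqrt(3.5270^2 + 2*9.81*2.9330) = 8.36572 m/s
F = 152.4370 * 8.36572 / 1000
F = 1.275 kN


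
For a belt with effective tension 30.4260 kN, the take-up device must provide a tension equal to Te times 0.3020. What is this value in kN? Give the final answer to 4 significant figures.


T_tu = 30.4260 * 0.3020
T_tu = 9.189 kN


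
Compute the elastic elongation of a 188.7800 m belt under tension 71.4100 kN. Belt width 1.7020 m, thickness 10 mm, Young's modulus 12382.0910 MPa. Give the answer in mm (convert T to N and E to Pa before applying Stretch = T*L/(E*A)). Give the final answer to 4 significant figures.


A = 1.7020 * 0.01 = 0.01702 m^2
Stretch = 71.4100*1000 * 188.7800 / (12382.0910e6 * 0.01702) * 1000
Stretch = 63.97 mm


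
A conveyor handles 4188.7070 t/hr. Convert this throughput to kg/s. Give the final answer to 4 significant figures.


m_dot = 4188.7070 * 1000 / 3600
m_dot = 1164 kg/s


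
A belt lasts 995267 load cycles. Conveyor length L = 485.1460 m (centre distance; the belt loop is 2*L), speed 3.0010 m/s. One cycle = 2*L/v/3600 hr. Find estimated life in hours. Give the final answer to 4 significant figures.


cycle_time = 2 * 485.1460 / 3.0010 / 3600 = 0.0898119 hr
life = 995267 * 0.0898119 = 89390 hours


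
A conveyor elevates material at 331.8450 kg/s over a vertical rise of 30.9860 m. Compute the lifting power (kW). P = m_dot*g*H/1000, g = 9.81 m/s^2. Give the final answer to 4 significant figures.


P = 331.8450 * 9.81 * 30.9860 / 1000
P = 100.9 kW


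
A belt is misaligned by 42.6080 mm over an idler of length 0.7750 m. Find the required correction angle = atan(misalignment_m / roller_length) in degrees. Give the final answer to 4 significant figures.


misalign_m = 42.6080 / 1000 = 0.042608 m
angle = atan(0.042608 / 0.7750)
angle = 3.147 deg


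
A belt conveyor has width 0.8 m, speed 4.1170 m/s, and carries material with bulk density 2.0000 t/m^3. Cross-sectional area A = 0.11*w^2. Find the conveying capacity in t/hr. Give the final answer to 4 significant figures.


A = 0.11 * 0.8^2 = 0.0704 m^2
C = 0.0704 * 4.1170 * 2.0000 * 3600
C = 2087 t/hr


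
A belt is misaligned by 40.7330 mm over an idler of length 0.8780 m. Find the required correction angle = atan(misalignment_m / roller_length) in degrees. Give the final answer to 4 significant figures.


misalign_m = 40.7330 / 1000 = 0.040733 m
angle = atan(0.040733 / 0.8780)
angle = 2.656 deg


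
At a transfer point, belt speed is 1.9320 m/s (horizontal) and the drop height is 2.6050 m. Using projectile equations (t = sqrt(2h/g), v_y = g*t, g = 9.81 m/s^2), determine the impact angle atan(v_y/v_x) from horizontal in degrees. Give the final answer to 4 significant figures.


t = sqrt(2*2.6050/9.81) = 0.72876 s
v_y = 9.81 * 0.72876 = 7.14914 m/s
angle = atan(7.14914 / 1.9320) = 74.88 deg


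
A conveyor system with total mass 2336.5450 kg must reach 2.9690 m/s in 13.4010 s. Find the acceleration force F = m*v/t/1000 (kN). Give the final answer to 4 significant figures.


F = 2336.5450 * 2.9690 / 13.4010 / 1000
F = 0.5177 kN


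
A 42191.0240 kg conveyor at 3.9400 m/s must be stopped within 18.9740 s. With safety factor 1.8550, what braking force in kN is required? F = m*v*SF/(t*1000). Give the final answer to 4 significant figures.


F = 42191.0240 * 3.9400 / 18.9740 * 1.8550 / 1000
F = 16.25 kN


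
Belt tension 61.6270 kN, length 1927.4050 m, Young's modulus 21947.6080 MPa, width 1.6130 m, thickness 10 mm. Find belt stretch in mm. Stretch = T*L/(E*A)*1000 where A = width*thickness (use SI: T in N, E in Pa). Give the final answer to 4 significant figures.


A = 1.6130 * 0.01 = 0.01613 m^2
Stretch = 61.6270*1000 * 1927.4050 / (21947.6080e6 * 0.01613) * 1000
Stretch = 335.5 mm


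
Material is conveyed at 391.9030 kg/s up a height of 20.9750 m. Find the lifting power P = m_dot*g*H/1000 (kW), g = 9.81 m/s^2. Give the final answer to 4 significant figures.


P = 391.9030 * 9.81 * 20.9750 / 1000
P = 80.64 kW


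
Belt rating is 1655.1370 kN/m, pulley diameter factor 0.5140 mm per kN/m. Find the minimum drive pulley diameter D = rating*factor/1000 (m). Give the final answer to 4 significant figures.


D = 1655.1370 * 0.5140 / 1000
D = 0.8507 m


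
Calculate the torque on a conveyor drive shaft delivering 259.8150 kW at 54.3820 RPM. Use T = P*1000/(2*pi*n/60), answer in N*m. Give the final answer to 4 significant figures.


omega = 2*pi*54.3820/60 = 5.69487 rad/s
T = 259.8150*1000 / 5.69487
T = 45620 N*m


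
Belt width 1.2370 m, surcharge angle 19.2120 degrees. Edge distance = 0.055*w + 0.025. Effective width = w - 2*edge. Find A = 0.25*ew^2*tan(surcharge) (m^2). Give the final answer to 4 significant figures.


edge = 0.055*1.2370 + 0.025 = 0.093035 m
ew = 1.2370 - 2*0.093035 = 1.05093 m
A = 0.25 * 1.05093^2 * tan(19.2120 deg)
A = 0.09622 m^2


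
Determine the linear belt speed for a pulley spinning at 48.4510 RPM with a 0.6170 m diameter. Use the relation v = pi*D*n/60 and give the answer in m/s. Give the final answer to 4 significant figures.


v = pi * 0.6170 * 48.4510 / 60
v = 1.565 m/s


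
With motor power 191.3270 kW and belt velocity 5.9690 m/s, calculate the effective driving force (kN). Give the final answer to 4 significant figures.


Te = P / v = 191.3270 / 5.9690
Te = 32.05 kN


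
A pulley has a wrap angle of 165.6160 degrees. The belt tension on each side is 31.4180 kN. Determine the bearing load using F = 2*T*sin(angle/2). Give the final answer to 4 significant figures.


F = 2 * 31.4180 * sin(165.6160/2 deg)
F = 62.34 kN


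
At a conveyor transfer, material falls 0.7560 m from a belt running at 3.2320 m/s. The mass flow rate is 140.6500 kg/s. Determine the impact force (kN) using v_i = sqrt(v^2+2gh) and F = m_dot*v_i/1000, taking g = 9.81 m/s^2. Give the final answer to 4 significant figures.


v_i = sqrt(3.2320^2 + 2*9.81*0.7560) = 5.02778 m/s
F = 140.6500 * 5.02778 / 1000
F = 0.7072 kN


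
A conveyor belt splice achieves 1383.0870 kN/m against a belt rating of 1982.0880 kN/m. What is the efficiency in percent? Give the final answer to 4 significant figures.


Eff = 1383.0870 / 1982.0880 * 100
Eff = 69.78 %


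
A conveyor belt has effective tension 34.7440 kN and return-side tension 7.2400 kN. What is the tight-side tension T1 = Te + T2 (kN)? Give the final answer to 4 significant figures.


T1 = Te + T2 = 34.7440 + 7.2400
T1 = 41.98 kN


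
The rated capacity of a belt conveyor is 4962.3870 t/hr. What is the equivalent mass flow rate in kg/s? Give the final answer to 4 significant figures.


m_dot = 4962.3870 * 1000 / 3600
m_dot = 1378 kg/s


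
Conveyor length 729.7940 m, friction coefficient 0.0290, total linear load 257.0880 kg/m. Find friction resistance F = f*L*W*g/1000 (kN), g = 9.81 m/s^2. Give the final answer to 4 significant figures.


F = 0.0290 * 729.7940 * 257.0880 * 9.81 / 1000
F = 53.38 kN


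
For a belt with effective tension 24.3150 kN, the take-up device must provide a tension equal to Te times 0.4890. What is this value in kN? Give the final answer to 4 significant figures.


T_tu = 24.3150 * 0.4890
T_tu = 11.89 kN


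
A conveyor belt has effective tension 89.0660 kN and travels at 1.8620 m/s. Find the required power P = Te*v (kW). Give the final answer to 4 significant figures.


P = Te * v = 89.0660 * 1.8620
P = 165.8 kW


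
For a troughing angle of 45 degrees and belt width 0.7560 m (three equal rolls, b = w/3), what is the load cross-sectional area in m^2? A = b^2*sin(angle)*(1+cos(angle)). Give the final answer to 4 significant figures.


b = 0.7560/3 = 0.252 m
A = 0.252^2 * sin(45 deg) * (1 + cos(45 deg))
A = 0.07666 m^2


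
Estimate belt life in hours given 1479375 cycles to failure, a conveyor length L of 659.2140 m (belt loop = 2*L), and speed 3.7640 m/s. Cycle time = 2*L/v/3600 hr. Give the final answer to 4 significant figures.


cycle_time = 2 * 659.2140 / 3.7640 / 3600 = 0.0972981 hr
life = 1479375 * 0.0972981 = 143900 hours


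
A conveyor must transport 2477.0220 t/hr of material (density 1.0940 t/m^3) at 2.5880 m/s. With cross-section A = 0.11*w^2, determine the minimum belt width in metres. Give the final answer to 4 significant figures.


A_req = 2477.0220 / (2.5880 * 1.0940 * 3600) = 0.243022 m^2
w = sqrt(0.243022 / 0.11)
w = 1.486 m


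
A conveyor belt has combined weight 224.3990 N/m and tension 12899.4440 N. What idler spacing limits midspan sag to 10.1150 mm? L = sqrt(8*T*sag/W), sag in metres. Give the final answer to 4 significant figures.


sag = 10.1150/1000 = 0.010115 m
L = sqrt(8 * 12899.4440 * 0.010115 / 224.3990)
L = 2.157 m


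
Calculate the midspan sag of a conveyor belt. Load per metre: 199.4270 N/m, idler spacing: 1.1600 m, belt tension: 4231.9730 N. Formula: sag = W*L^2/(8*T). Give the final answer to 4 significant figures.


sag = 199.4270 * 1.1600^2 / (8 * 4231.9730)
sag = 0.007926 m


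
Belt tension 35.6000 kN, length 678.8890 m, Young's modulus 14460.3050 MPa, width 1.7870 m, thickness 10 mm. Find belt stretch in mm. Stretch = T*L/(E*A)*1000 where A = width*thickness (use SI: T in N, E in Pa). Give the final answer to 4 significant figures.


A = 1.7870 * 0.01 = 0.01787 m^2
Stretch = 35.6000*1000 * 678.8890 / (14460.3050e6 * 0.01787) * 1000
Stretch = 93.53 mm


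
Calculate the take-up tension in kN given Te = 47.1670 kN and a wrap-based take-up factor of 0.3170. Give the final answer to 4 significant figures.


T_tu = 47.1670 * 0.3170
T_tu = 14.95 kN


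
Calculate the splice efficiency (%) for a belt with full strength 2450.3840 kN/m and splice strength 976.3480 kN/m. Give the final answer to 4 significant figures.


Eff = 976.3480 / 2450.3840 * 100
Eff = 39.84 %


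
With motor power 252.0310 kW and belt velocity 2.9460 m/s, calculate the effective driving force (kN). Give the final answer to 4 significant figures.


Te = P / v = 252.0310 / 2.9460
Te = 85.55 kN


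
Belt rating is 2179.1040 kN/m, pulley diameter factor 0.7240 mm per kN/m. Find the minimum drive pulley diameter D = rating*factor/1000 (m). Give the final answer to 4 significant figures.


D = 2179.1040 * 0.7240 / 1000
D = 1.578 m


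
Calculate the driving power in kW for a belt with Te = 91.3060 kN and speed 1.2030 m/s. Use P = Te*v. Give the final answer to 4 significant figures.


P = Te * v = 91.3060 * 1.2030
P = 109.8 kW


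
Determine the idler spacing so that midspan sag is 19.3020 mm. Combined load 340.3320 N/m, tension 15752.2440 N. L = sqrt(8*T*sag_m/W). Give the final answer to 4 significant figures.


sag = 19.3020/1000 = 0.019302 m
L = sqrt(8 * 15752.2440 * 0.019302 / 340.3320)
L = 2.673 m


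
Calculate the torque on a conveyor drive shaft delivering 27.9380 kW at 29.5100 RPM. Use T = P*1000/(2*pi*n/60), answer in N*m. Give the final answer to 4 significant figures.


omega = 2*pi*29.5100/60 = 3.09028 rad/s
T = 27.9380*1000 / 3.09028
T = 9041 N*m


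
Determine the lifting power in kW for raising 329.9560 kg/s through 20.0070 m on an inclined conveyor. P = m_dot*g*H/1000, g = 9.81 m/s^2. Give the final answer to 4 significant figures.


P = 329.9560 * 9.81 * 20.0070 / 1000
P = 64.76 kW


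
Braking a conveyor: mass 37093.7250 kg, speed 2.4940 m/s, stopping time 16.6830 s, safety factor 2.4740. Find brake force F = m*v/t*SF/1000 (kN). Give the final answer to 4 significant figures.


F = 37093.7250 * 2.4940 / 16.6830 * 2.4740 / 1000
F = 13.72 kN


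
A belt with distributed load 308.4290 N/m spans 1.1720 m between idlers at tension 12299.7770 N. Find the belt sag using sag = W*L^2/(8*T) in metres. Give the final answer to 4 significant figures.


sag = 308.4290 * 1.1720^2 / (8 * 12299.7770)
sag = 0.004305 m


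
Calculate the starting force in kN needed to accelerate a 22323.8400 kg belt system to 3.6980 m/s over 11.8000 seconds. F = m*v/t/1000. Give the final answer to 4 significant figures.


F = 22323.8400 * 3.6980 / 11.8000 / 1000
F = 6.996 kN


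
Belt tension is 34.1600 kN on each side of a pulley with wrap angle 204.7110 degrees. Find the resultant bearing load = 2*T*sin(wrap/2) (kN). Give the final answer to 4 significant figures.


F = 2 * 34.1600 * sin(204.7110/2 deg)
F = 66.74 kN


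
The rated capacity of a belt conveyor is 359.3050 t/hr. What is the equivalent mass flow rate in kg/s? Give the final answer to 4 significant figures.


m_dot = 359.3050 * 1000 / 3600
m_dot = 99.81 kg/s


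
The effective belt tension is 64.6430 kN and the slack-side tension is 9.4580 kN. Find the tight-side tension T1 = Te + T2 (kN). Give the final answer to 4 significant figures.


T1 = Te + T2 = 64.6430 + 9.4580
T1 = 74.10 kN


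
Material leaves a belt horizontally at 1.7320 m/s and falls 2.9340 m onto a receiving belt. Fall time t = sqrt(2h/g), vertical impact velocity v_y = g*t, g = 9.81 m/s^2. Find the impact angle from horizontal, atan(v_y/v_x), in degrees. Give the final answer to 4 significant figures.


t = sqrt(2*2.9340/9.81) = 0.773411 s
v_y = 9.81 * 0.773411 = 7.58716 m/s
angle = atan(7.58716 / 1.7320) = 77.14 deg


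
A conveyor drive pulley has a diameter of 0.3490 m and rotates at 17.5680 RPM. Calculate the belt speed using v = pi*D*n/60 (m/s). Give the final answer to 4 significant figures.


v = pi * 0.3490 * 17.5680 / 60
v = 0.3210 m/s


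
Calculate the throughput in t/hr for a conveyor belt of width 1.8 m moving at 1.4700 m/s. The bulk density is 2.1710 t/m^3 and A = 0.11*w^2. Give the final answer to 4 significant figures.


A = 0.11 * 1.8^2 = 0.3564 m^2
C = 0.3564 * 1.4700 * 2.1710 * 3600
C = 4095 t/hr


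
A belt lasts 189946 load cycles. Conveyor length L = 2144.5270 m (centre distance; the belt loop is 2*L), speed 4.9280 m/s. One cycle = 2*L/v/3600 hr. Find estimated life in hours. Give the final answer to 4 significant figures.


cycle_time = 2 * 2144.5270 / 4.9280 / 3600 = 0.241762 hr
life = 189946 * 0.241762 = 45920 hours


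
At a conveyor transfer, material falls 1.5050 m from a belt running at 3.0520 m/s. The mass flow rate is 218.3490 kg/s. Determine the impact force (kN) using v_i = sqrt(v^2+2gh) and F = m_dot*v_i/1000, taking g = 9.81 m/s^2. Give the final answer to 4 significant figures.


v_i = sqrt(3.0520^2 + 2*9.81*1.5050) = 6.2324 m/s
F = 218.3490 * 6.2324 / 1000
F = 1.361 kN


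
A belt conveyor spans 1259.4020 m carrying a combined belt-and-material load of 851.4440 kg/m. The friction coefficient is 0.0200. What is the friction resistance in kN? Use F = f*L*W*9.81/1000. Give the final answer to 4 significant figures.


F = 0.0200 * 1259.4020 * 851.4440 * 9.81 / 1000
F = 210.4 kN


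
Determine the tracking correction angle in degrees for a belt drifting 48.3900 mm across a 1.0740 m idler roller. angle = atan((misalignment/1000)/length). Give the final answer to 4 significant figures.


misalign_m = 48.3900 / 1000 = 0.048390 m
angle = atan(0.048390 / 1.0740)
angle = 2.580 deg


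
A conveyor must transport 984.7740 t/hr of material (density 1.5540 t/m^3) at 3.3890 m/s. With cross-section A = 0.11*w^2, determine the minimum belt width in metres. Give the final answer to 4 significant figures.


A_req = 984.7740 / (3.3890 * 1.5540 * 3600) = 0.0519411 m^2
w = sqrt(0.0519411 / 0.11)
w = 0.6872 m


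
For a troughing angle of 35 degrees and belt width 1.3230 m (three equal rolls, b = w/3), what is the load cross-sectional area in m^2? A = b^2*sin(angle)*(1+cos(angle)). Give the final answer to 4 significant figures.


b = 1.3230/3 = 0.441 m
A = 0.441^2 * sin(35 deg) * (1 + cos(35 deg))
A = 0.2029 m^2


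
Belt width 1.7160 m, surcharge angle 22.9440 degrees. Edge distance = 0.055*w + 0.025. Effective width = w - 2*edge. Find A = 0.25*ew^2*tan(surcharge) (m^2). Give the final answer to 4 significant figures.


edge = 0.055*1.7160 + 0.025 = 0.11938 m
ew = 1.7160 - 2*0.11938 = 1.47724 m
A = 0.25 * 1.47724^2 * tan(22.9440 deg)
A = 0.2309 m^2


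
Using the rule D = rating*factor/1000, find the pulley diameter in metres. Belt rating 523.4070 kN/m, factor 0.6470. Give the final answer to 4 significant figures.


D = 523.4070 * 0.6470 / 1000
D = 0.3386 m


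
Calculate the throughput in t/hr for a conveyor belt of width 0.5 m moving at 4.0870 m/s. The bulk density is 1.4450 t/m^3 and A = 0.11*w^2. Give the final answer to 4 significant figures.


A = 0.11 * 0.5^2 = 0.0275 m^2
C = 0.0275 * 4.0870 * 1.4450 * 3600
C = 584.7 t/hr


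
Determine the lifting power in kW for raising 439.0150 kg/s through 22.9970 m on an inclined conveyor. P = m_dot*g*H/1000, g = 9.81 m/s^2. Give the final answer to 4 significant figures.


P = 439.0150 * 9.81 * 22.9970 / 1000
P = 99.04 kW


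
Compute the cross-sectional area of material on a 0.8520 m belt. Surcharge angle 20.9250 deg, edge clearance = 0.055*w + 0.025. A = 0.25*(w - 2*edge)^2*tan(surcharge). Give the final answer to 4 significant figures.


edge = 0.055*0.8520 + 0.025 = 0.07186 m
ew = 0.8520 - 2*0.07186 = 0.70828 m
A = 0.25 * 0.70828^2 * tan(20.9250 deg)
A = 0.04795 m^2


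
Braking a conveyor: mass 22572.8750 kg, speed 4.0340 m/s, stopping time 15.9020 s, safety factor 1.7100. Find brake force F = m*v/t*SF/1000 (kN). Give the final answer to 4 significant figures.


F = 22572.8750 * 4.0340 / 15.9020 * 1.7100 / 1000
F = 9.792 kN


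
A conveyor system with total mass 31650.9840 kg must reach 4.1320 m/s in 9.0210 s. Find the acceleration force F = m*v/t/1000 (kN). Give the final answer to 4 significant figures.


F = 31650.9840 * 4.1320 / 9.0210 / 1000
F = 14.50 kN


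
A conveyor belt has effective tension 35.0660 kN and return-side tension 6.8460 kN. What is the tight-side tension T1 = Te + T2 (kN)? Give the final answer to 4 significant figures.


T1 = Te + T2 = 35.0660 + 6.8460
T1 = 41.91 kN


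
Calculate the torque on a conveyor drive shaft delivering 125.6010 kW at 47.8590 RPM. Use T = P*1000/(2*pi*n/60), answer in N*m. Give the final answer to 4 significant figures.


omega = 2*pi*47.8590/60 = 5.01178 rad/s
T = 125.6010*1000 / 5.01178
T = 25060 N*m


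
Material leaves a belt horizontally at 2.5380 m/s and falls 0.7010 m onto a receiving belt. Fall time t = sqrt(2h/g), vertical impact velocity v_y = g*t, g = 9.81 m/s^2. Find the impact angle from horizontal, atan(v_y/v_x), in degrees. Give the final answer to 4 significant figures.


t = sqrt(2*0.7010/9.81) = 0.378042 s
v_y = 9.81 * 0.378042 = 3.70859 m/s
angle = atan(3.70859 / 2.5380) = 55.61 deg


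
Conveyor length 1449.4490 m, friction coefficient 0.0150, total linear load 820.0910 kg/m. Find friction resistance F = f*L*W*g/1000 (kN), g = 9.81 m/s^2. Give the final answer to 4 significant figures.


F = 0.0150 * 1449.4490 * 820.0910 * 9.81 / 1000
F = 174.9 kN


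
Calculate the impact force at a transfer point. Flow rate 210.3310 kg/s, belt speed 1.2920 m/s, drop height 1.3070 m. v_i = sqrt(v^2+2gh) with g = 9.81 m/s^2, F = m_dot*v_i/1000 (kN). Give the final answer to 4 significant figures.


v_i = sqrt(1.2920^2 + 2*9.81*1.3070) = 5.22615 m/s
F = 210.3310 * 5.22615 / 1000
F = 1.099 kN


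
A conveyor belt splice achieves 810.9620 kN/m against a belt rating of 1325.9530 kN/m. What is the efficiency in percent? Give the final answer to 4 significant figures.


Eff = 810.9620 / 1325.9530 * 100
Eff = 61.16 %


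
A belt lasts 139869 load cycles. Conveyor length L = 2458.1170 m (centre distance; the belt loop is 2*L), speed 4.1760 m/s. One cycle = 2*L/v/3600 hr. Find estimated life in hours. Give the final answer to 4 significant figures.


cycle_time = 2 * 2458.1170 / 4.1760 / 3600 = 0.327016 hr
life = 139869 * 0.327016 = 45740 hours


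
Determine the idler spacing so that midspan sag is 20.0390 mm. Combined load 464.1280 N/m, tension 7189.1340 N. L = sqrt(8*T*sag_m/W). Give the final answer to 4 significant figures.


sag = 20.0390/1000 = 0.020039 m
L = sqrt(8 * 7189.1340 * 0.020039 / 464.1280)
L = 1.576 m


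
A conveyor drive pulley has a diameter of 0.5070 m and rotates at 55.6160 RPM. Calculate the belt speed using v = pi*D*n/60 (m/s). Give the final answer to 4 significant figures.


v = pi * 0.5070 * 55.6160 / 60
v = 1.476 m/s


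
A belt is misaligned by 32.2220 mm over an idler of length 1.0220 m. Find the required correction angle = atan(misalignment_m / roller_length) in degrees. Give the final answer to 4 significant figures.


misalign_m = 32.2220 / 1000 = 0.032222 m
angle = atan(0.032222 / 1.0220)
angle = 1.806 deg


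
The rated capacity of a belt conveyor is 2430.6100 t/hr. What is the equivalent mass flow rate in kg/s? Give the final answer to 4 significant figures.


m_dot = 2430.6100 * 1000 / 3600
m_dot = 675.2 kg/s


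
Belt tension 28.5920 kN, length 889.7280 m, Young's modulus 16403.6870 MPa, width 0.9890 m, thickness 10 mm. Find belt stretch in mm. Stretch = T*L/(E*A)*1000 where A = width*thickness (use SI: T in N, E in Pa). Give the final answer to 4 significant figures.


A = 0.9890 * 0.01 = 0.00989 m^2
Stretch = 28.5920*1000 * 889.7280 / (16403.6870e6 * 0.00989) * 1000
Stretch = 156.8 mm


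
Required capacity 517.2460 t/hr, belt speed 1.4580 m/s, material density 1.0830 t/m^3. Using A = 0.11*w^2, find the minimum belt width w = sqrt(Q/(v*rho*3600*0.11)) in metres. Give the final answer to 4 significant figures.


A_req = 517.2460 / (1.4580 * 1.0830 * 3600) = 0.0909931 m^2
w = sqrt(0.0909931 / 0.11)
w = 0.9095 m


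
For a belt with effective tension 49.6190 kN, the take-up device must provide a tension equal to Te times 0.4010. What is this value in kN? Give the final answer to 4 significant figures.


T_tu = 49.6190 * 0.4010
T_tu = 19.90 kN


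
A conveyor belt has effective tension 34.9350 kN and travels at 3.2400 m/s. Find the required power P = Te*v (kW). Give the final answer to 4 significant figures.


P = Te * v = 34.9350 * 3.2400
P = 113.2 kW


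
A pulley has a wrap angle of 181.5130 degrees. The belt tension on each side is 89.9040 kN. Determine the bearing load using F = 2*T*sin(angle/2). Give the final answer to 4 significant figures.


F = 2 * 89.9040 * sin(181.5130/2 deg)
F = 179.8 kN


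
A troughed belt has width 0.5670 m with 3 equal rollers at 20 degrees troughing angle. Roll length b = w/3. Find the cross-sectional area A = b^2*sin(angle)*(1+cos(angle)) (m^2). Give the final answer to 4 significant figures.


b = 0.5670/3 = 0.189 m
A = 0.189^2 * sin(20 deg) * (1 + cos(20 deg))
A = 0.02370 m^2


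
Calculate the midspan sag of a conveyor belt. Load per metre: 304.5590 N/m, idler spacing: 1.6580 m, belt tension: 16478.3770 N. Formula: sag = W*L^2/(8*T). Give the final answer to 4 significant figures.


sag = 304.5590 * 1.6580^2 / (8 * 16478.3770)
sag = 0.006351 m


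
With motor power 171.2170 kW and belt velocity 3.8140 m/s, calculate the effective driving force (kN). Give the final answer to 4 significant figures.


Te = P / v = 171.2170 / 3.8140
Te = 44.89 kN


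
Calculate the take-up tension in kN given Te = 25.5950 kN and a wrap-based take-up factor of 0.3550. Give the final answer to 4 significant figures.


T_tu = 25.5950 * 0.3550
T_tu = 9.086 kN


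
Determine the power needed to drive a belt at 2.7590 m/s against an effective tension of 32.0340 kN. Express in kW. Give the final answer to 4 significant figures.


P = Te * v = 32.0340 * 2.7590
P = 88.38 kW


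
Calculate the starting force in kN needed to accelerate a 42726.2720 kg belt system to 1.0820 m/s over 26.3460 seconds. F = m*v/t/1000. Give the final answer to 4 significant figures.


F = 42726.2720 * 1.0820 / 26.3460 / 1000
F = 1.755 kN


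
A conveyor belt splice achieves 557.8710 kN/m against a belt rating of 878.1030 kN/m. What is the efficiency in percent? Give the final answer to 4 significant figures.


Eff = 557.8710 / 878.1030 * 100
Eff = 63.53 %


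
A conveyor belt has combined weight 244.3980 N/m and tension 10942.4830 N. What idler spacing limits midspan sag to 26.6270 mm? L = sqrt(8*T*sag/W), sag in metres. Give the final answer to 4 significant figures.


sag = 26.6270/1000 = 0.026627 m
L = sqrt(8 * 10942.4830 * 0.026627 / 244.3980)
L = 3.088 m


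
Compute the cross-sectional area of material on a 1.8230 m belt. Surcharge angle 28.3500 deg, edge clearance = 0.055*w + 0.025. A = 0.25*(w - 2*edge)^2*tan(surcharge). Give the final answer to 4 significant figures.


edge = 0.055*1.8230 + 0.025 = 0.125265 m
ew = 1.8230 - 2*0.125265 = 1.57247 m
A = 0.25 * 1.57247^2 * tan(28.3500 deg)
A = 0.3335 m^2


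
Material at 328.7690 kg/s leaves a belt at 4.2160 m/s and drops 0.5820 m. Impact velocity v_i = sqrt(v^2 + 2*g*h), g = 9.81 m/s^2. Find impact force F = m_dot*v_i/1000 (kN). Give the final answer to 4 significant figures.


v_i = sqrt(4.2160^2 + 2*9.81*0.5820) = 5.4031 m/s
F = 328.7690 * 5.4031 / 1000
F = 1.776 kN


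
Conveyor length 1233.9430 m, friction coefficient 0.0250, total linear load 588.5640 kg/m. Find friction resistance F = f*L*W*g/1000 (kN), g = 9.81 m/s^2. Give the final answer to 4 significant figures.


F = 0.0250 * 1233.9430 * 588.5640 * 9.81 / 1000
F = 178.1 kN


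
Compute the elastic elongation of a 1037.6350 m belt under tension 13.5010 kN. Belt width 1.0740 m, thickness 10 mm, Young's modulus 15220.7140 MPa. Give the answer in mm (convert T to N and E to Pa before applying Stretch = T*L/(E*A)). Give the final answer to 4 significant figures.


A = 1.0740 * 0.01 = 0.01074 m^2
Stretch = 13.5010*1000 * 1037.6350 / (15220.7140e6 * 0.01074) * 1000
Stretch = 85.70 mm


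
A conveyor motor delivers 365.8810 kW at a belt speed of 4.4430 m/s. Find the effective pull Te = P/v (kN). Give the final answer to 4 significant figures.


Te = P / v = 365.8810 / 4.4430
Te = 82.35 kN


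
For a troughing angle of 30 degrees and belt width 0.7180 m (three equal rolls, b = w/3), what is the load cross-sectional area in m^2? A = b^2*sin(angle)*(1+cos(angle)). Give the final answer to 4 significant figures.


b = 0.7180/3 = 0.239333 m
A = 0.239333^2 * sin(30 deg) * (1 + cos(30 deg))
A = 0.05344 m^2


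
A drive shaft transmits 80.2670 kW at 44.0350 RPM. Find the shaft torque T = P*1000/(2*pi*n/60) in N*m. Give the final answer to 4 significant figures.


omega = 2*pi*44.0350/60 = 4.61133 rad/s
T = 80.2670*1000 / 4.61133
T = 17410 N*m


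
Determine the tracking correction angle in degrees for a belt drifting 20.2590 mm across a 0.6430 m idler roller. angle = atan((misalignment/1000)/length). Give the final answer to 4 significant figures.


misalign_m = 20.2590 / 1000 = 0.020259 m
angle = atan(0.020259 / 0.6430)
angle = 1.805 deg


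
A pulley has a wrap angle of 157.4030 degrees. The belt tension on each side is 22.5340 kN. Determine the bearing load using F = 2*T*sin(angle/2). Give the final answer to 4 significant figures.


F = 2 * 22.5340 * sin(157.4030/2 deg)
F = 44.19 kN


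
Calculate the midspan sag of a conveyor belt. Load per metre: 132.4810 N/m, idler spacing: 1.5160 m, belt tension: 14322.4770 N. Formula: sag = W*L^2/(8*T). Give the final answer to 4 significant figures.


sag = 132.4810 * 1.5160^2 / (8 * 14322.4770)
sag = 0.002657 m


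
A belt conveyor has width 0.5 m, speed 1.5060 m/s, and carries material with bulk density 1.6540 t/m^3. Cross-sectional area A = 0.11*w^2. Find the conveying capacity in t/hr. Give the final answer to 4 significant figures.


A = 0.11 * 0.5^2 = 0.0275 m^2
C = 0.0275 * 1.5060 * 1.6540 * 3600
C = 246.6 t/hr


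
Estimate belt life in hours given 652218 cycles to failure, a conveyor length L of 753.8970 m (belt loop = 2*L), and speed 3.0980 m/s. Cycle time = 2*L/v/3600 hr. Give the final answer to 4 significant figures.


cycle_time = 2 * 753.8970 / 3.0980 / 3600 = 0.135194 hr
life = 652218 * 0.135194 = 88180 hours


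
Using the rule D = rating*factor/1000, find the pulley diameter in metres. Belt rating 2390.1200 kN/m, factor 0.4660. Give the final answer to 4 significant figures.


D = 2390.1200 * 0.4660 / 1000
D = 1.114 m


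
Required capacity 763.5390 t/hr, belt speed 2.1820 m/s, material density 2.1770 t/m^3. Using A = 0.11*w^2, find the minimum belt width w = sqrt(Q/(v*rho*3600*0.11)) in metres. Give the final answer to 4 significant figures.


A_req = 763.5390 / (2.1820 * 2.1770 * 3600) = 0.0446494 m^2
w = sqrt(0.0446494 / 0.11)
w = 0.6371 m


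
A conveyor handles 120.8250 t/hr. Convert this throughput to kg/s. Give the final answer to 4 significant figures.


m_dot = 120.8250 * 1000 / 3600
m_dot = 33.56 kg/s


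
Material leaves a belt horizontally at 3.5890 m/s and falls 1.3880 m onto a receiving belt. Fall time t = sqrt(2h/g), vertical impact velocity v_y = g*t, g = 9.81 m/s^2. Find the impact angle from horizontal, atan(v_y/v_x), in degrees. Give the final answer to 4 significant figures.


t = sqrt(2*1.3880/9.81) = 0.531955 s
v_y = 9.81 * 0.531955 = 5.21848 m/s
angle = atan(5.21848 / 3.5890) = 55.48 deg
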